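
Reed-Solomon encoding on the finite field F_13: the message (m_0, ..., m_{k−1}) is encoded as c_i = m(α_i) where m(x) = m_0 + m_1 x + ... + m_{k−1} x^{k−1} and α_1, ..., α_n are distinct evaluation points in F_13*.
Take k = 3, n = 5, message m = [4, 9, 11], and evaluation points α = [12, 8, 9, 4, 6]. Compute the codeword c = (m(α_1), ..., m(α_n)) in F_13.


c = [6, 0, 1, 8, 12]

Message polynomial: m(x) = 4 + 9·x + 11·x^2 (mod 13).
For each evaluation point α_i, compute m(α_i) mod 13:
  α_1 = 12: Horner steps 11 → 11 → 6, so m(12) = 6.
  α_2 = 8: Horner steps 11 → 6 → 0, so m(8) = 0.
  α_3 = 9: Horner steps 11 → 4 → 1, so m(9) = 1.
  α_4 = 4: Horner steps 11 → 1 → 8, so m(4) = 8.
  α_5 = 6: Horner steps 11 → 10 → 12, so m(6) = 12.
Codeword c = [6, 0, 1, 8, 12] ∈ F_13^5.


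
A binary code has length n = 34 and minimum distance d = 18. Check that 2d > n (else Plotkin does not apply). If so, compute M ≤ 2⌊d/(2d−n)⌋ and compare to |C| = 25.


Plotkin bound M ≤ 18; given |C| = 25 > bound (violated).

Check applicability: 2d = 36, n = 34.
2d − n = 2 > 0, so Plotkin applies.
Compute d/(2d−n) = 18/2 ≈ 9.0000.
⌊d/(2d−n)⌋ = 9.
Plotkin bound: M ≤ 2·9 = 18.
Given |C| = 25, check: VIOLATED.
This |C| is above the Plotkin bound, so no binary code with n = 34, d = 18 and 25 codewords exists.


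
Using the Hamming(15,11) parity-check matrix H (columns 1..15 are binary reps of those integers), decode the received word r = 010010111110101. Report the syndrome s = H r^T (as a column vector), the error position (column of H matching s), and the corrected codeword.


s = (0, 0, 1, 0)^T, error position = 2, corrected codeword c = 000010111110101

Compute s = H r^T mod 2 one row at a time:
  s_1 = 1 + 1 + 1 + 1 + 0 + 1 + 0 + 1 = 6 ≡ 0 (mod 2).
  s_2 = 0 + 1 + 0 + 1 + 0 + 1 + 0 + 1 = 4 ≡ 0 (mod 2).
  s_3 = 1 + 0 + 0 + 1 + 1 + 1 + 0 + 1 = 5 ≡ 1 (mod 2).
  s_4 = 0 + 0 + 1 + 1 + 1 + 1 + 1 + 1 = 6 ≡ 0 (mod 2).
s = (0, 0, 1, 0)^T — this equals column 2 of H (binary 0010), so error is at position 2.
Correct: flip bit 2 of r = 010010111110101 to get c = 000010111110101.


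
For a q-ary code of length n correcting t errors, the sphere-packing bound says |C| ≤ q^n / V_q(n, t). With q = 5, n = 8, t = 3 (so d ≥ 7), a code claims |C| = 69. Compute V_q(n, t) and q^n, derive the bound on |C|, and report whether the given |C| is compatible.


V_q(n, t) = 4065, q^n = 390625, Hamming bound = 96, |C| = 69 ≤ bound (satisfied).

Step 1: Compute V_q(n, t) = Σ_{j=0}^3 C(n, j) (q−1)^j.
  j = 0: C(8,0)·(4)^0 = 1·1 = 1.
  j = 1: C(8,1)·(4)^1 = 8·4 = 32.
  j = 2: C(8,2)·(4)^2 = 28·16 = 448.
  j = 3: C(8,3)·(4)^3 = 56·64 = 3584.
  V_q(n, t) = 1 + 32 + 448 + 3584 = 4065.
Step 2: q^n = 5^8 = 390625.
Step 3: Hamming bound ⌊q^n / V_q(n,t)⌋ = ⌊390625/4065⌋ = 96.
Step 4: Compare |C| = 69 to 96: satisfied.
The claimed |C| lies below the Hamming bound.


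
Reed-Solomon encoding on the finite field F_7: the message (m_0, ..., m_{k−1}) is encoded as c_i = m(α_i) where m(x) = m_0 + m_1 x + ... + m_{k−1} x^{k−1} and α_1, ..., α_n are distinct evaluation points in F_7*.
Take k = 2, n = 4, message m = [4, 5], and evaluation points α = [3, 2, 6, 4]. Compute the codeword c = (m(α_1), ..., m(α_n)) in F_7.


c = [5, 0, 6, 3]

Message polynomial: m(x) = 4 + 5·x (mod 7).
For each evaluation point α_i, compute m(α_i) mod 7:
  α_1 = 3: Horner steps 5 → 5, so m(3) = 5.
  α_2 = 2: Horner steps 5 → 0, so m(2) = 0.
  α_3 = 6: Horner steps 5 → 6, so m(6) = 6.
  α_4 = 4: Horner steps 5 → 3, so m(4) = 3.
Codeword c = [5, 0, 6, 3] ∈ F_7^4.


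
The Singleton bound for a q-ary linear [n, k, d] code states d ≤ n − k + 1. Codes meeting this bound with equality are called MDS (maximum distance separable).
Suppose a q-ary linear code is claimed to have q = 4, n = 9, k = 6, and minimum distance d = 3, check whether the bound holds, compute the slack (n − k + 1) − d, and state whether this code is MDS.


Singleton RHS = n − k + 1 = 4, slack = 1, bound satisfied, not MDS.

Singleton bound: d ≤ n − k + 1.
Here n = 9, k = 6, so n − k + 1 = 4.
Given d = 3, check d ≤ 4: YES.
Slack = (n − k + 1) − d = 1.
The code is NOT MDS (slack = 1 > 0).
Description: the claimed parameters are [9, 6, 3]_4; such a code would be non-MDS.


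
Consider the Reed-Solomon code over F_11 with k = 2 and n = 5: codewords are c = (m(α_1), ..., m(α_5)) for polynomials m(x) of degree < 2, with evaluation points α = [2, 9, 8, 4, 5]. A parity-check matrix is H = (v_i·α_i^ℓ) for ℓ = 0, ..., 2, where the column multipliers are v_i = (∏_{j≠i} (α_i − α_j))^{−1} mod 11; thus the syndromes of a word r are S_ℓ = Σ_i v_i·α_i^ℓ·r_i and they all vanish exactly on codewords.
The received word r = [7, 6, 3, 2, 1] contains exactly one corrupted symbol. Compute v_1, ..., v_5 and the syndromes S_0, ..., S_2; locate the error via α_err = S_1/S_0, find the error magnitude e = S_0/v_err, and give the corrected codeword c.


S = (6, 8, 7), error at position 5, error magnitude e = 7, c = [7, 6, 3, 2, 5].

Step 1: column multipliers v_i = (∏_{j≠i}(α_i − α_j))^{−1} mod 11.
  i = 1 (α = 2): (2−9)(2−8)(2−4)(2−5) = (−7)·(−6)·(−2)·(−3) = 252 ≡ 10, so v_1 = 10^{−1} = 10 (mod 11).
  i = 2 (α = 9): (9−2)(9−8)(9−4)(9−5) = 7·1·5·4 = 140 ≡ 8, so v_2 = 8^{−1} = 7 (mod 11).
  i = 3 (α = 8): (8−2)(8−9)(8−4)(8−5) = 6·(−1)·4·3 = −72 ≡ 5, so v_3 = 5^{−1} = 9 (mod 11).
  i = 4 (α = 4): (4−2)(4−9)(4−8)(4−5) = 2·(−5)·(−4)·(−1) = −40 ≡ 4, so v_4 = 4^{−1} = 3 (mod 11).
  i = 5 (α = 5): (5−2)(5−9)(5−8)(5−4) = 3·(−4)·(−3)·1 = 36 ≡ 3, so v_5 = 3^{−1} = 4 (mod 11).
  v = [10, 7, 9, 3, 4].
Step 2: syndromes of r = [7, 6, 3, 2, 1] (all sums mod 11).
  S_0 = Σ v_i r_i = 10·7 + 7·6 + 9·3 + 3·2 + 4·1 = 149 ≡ 6.
  S_1 = Σ v_i α_i r_i = 10·2·7 + 7·9·6 + 9·8·3 + 3·4·2 + 4·5·1 = 778 ≡ 8.
  α_i^2 mod 11 = [4, 4, 9, 5, 3].
  S_2 = Σ v_i α_i^2 r_i = 10·4·7 + 7·4·6 + 9·9·3 + 3·5·2 + 4·3·1 = 733 ≡ 7.
  S = (6, 8, 7) ≠ 0, so r is not a codeword (an error is present).
Step 3: locate the error. For a single error e at position i, S_ℓ = v_i·e·α_i^ℓ, so α_err = S_1/S_0.
  S_0^{−1} = 6^{−1} = 2 (mod 11), so α_err = 8·2 = 16 ≡ 5 = α_5. Error position i = 5.
  Consistency check: S_2/S_1 = 7·7 = 49 ≡ 5 = α_err ✓ (single-error assumption holds).
Step 4: error magnitude e = S_0/v_5 = S_0·∏_{j≠5}(α_5 − α_j) = 6·3 = 18 ≡ 7 (mod 11).
Step 5: correct position 5: c_5 = r_5 − e = 1 − 7 ≡ 5 (mod 11). Hence c = [7, 6, 3, 2, 5].
  Check: interpolating c through the α_i gives m(x) = 1 + 3·x (degree < 2) with m(α_i) = c_i for every i, so c is indeed a codeword.


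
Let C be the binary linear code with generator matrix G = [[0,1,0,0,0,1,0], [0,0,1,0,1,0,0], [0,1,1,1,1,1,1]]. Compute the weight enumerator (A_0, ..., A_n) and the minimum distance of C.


Weight distribution: A_0 = 1, A_2 = 3, A_4 = 3, A_6 = 1. Minimum distance d = 2.

Enumerate all 2^3 = 8 messages m ∈ F_2^3.
For each, compute codeword c = mG in F_2^7, then tally its weight.
  m = 000 → c = 0000000, weight = 0.
  m = 100 → c = 0100010, weight = 2.
  m = 010 → c = 0010100, weight = 2.
  m = 110 → c = 0110110, weight = 4.
  m = 001 → c = 0111111, weight = 6.
  m = 101 → c = 0011101, weight = 4.
  m = 011 → c = 0101011, weight = 4.
  m = 111 → c = 0001001, weight = 2.
Tally weights:
  weight 0: 1 codewords.
  weight 2: 3 codewords.
  weight 4: 3 codewords.
  weight 6: 1 codewords.
Minimum distance d = smallest w > 0 with A_w > 0 = 2.
Sanity: Σ A_w = 8 = 2^3 = 8 ✓.


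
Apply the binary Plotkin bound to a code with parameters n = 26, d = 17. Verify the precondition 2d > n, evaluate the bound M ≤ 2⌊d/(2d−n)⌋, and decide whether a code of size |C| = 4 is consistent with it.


Plotkin bound M ≤ 4; given |C| = 4 ≤ bound (satisfied).

Check applicability: 2d = 34, n = 26.
2d − n = 8 > 0, so Plotkin applies.
Compute d/(2d−n) = 17/8 ≈ 2.1250.
⌊d/(2d−n)⌋ = 2.
Plotkin bound: M ≤ 2·2 = 4.
Given |C| = 4, check: satisfied.
This |C| is at the Plotkin bound.


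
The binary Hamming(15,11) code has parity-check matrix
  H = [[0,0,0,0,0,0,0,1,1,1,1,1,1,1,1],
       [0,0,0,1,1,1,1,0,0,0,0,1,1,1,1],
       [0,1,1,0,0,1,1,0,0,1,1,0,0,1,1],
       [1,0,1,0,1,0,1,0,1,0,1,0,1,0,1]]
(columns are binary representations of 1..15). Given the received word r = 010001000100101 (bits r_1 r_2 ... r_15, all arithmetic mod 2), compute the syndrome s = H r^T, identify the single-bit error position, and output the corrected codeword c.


s = (1, 1, 0, 0)^T, error position = 12, corrected codeword c = 010001000101101

Compute s = H r^T mod 2 one row at a time:
  s_1 = 0 + 0 + 1 + 0 + 0 + 1 + 0 + 1 = 3 ≡ 1 (mod 2).
  s_2 = 0 + 0 + 1 + 0 + 0 + 1 + 0 + 1 = 3 ≡ 1 (mod 2).
  s_3 = 1 + 0 + 1 + 0 + 1 + 0 + 0 + 1 = 4 ≡ 0 (mod 2).
  s_4 = 0 + 0 + 0 + 0 + 0 + 0 + 1 + 1 = 2 ≡ 0 (mod 2).
s = (1, 1, 0, 0)^T — this equals column 12 of H (binary 1100), so error is at position 12.
Correct: flip bit 12 of r = 010001000100101 to get c = 010001000101101.


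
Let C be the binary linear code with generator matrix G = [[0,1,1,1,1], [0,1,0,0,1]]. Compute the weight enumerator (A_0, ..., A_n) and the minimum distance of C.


Weight distribution: A_0 = 1, A_2 = 2, A_4 = 1. Minimum distance d = 2.

Enumerate all 2^2 = 4 messages m ∈ F_2^2.
For each, compute codeword c = mG in F_2^5, then tally its weight.
  m = 00 → c = 00000, weight = 0.
  m = 10 → c = 01111, weight = 4.
  m = 01 → c = 01001, weight = 2.
  m = 11 → c = 00110, weight = 2.
Tally weights:
  weight 0: 1 codewords.
  weight 2: 2 codewords.
  weight 4: 1 codewords.
Minimum distance d = smallest w > 0 with A_w > 0 = 2.
Sanity: Σ A_w = 4 = 2^2 = 4 ✓.


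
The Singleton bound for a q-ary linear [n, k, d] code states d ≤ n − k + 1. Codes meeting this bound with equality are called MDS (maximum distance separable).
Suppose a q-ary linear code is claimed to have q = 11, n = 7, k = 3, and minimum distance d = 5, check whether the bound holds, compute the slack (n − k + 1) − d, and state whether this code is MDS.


Singleton RHS = n − k + 1 = 5, slack = 0, bound satisfied, MDS.

Singleton bound: d ≤ n − k + 1.
Here n = 7, k = 3, so n − k + 1 = 5.
Given d = 5, check d ≤ 5: YES.
Slack = (n − k + 1) − d = 0.
The code is MDS (slack = 0).
Description: the claimed parameters are [7, 3, 5]_11; such a code would be MDS (meets Singleton bound).


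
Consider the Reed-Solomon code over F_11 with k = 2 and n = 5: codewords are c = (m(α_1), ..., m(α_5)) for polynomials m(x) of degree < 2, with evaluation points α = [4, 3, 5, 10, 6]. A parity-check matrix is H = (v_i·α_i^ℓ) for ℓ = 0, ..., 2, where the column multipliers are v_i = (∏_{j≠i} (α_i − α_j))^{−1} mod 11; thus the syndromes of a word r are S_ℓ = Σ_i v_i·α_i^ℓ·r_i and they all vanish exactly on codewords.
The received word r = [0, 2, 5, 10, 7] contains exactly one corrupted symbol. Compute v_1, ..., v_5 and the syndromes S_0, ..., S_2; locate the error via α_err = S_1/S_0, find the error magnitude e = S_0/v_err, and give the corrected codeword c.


S = (4, 9, 1), error at position 3, error magnitude e = 7, c = [0, 2, 9, 10, 7].

Step 1: column multipliers v_i = (∏_{j≠i}(α_i − α_j))^{−1} mod 11.
  i = 1 (α = 4): (4−3)(4−5)(4−10)(4−6) = 1·(−1)·(−6)·(−2) = −12 ≡ 10, so v_1 = 10^{−1} = 10 (mod 11).
  i = 2 (α = 3): (3−4)(3−5)(3−10)(3−6) = (−1)·(−2)·(−7)·(−3) = 42 ≡ 9, so v_2 = 9^{−1} = 5 (mod 11).
  i = 3 (α = 5): (5−4)(5−3)(5−10)(5−6) = 1·2·(−5)·(−1) = 10 ≡ 10, so v_3 = 10^{−1} = 10 (mod 11).
  i = 4 (α = 10): (10−4)(10−3)(10−5)(10−6) = 6·7·5·4 = 840 ≡ 4, so v_4 = 4^{−1} = 3 (mod 11).
  i = 5 (α = 6): (6−4)(6−3)(6−5)(6−10) = 2·3·1·(−4) = −24 ≡ 9, so v_5 = 9^{−1} = 5 (mod 11).
  v = [10, 5, 10, 3, 5].
Step 2: syndromes of r = [0, 2, 5, 10, 7] (all sums mod 11).
  S_0 = Σ v_i r_i = 10·0 + 5·2 + 10·5 + 3·10 + 5·7 = 125 ≡ 4.
  S_1 = Σ v_i α_i r_i = 10·4·0 + 5·3·2 + 10·5·5 + 3·10·10 + 5·6·7 = 790 ≡ 9.
  α_i^2 mod 11 = [5, 9, 3, 1, 3].
  S_2 = Σ v_i α_i^2 r_i = 10·5·0 + 5·9·2 + 10·3·5 + 3·1·10 + 5·3·7 = 375 ≡ 1.
  S = (4, 9, 1) ≠ 0, so r is not a codeword (an error is present).
Step 3: locate the error. For a single error e at position i, S_ℓ = v_i·e·α_i^ℓ, so α_err = S_1/S_0.
  S_0^{−1} = 4^{−1} = 3 (mod 11), so α_err = 9·3 = 27 ≡ 5 = α_3. Error position i = 3.
  Consistency check: S_2/S_1 = 1·5 = 5 ≡ 5 = α_err ✓ (single-error assumption holds).
Step 4: error magnitude e = S_0/v_3 = S_0·∏_{j≠3}(α_3 − α_j) = 4·10 = 40 ≡ 7 (mod 11).
Step 5: correct position 3: c_3 = r_3 − e = 5 − 7 ≡ 9 (mod 11). Hence c = [0, 2, 9, 10, 7].
  Check: interpolating c through the α_i gives m(x) = 8 + 9·x (degree < 2) with m(α_i) = c_i for every i, so c is indeed a codeword.


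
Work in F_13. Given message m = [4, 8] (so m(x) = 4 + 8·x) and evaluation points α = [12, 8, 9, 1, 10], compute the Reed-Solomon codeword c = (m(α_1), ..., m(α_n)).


c = [9, 3, 11, 12, 6]

Message polynomial: m(x) = 4 + 8·x (mod 13).
For each evaluation point α_i, compute m(α_i) mod 13:
  α_1 = 12: Horner steps 8 → 9, so m(12) = 9.
  α_2 = 8: Horner steps 8 → 3, so m(8) = 3.
  α_3 = 9: Horner steps 8 → 11, so m(9) = 11.
  α_4 = 1: Horner steps 8 → 12, so m(1) = 12.
  α_5 = 10: Horner steps 8 → 6, so m(10) = 6.
Codeword c = [9, 3, 11, 12, 6] ∈ F_13^5.


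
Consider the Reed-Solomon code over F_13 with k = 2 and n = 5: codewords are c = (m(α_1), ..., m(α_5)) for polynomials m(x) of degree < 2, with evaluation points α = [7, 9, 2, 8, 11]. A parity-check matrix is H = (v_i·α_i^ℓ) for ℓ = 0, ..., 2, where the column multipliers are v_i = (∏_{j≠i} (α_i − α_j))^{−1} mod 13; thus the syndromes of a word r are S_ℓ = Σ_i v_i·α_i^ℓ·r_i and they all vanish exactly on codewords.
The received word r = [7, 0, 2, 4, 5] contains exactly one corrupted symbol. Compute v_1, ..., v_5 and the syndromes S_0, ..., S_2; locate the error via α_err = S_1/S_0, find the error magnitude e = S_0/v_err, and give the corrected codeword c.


S = (1, 7, 10), error at position 1, error magnitude e = 12, c = [8, 0, 2, 4, 5].

Step 1: column multipliers v_i = (∏_{j≠i}(α_i − α_j))^{−1} mod 13.
  i = 1 (α = 7): (7−9)(7−2)(7−8)(7−11) = (−2)·5·(−1)·(−4) = −40 ≡ 12, so v_1 = 12^{−1} = 12 (mod 13).
  i = 2 (α = 9): (9−7)(9−2)(9−8)(9−11) = 2·7·1·(−2) = −28 ≡ 11, so v_2 = 11^{−1} = 6 (mod 13).
  i = 3 (α = 2): (2−7)(2−9)(2−8)(2−11) = (−5)·(−7)·(−6)·(−9) = 1890 ≡ 5, so v_3 = 5^{−1} = 8 (mod 13).
  i = 4 (α = 8): (8−7)(8−9)(8−2)(8−11) = 1·(−1)·6·(−3) = 18 ≡ 5, so v_4 = 5^{−1} = 8 (mod 13).
  i = 5 (α = 11): (11−7)(11−9)(11−2)(11−8) = 4·2·9·3 = 216 ≡ 8, so v_5 = 8^{−1} = 5 (mod 13).
  v = [12, 6, 8, 8, 5].
Step 2: syndromes of r = [7, 0, 2, 4, 5] (all sums mod 13).
  S_0 = Σ v_i r_i = 12·7 + 6·0 + 8·2 + 8·4 + 5·5 = 157 ≡ 1.
  S_1 = Σ v_i α_i r_i = 12·7·7 + 6·9·0 + 8·2·2 + 8·8·4 + 5·11·5 = 1151 ≡ 7.
  α_i^2 mod 13 = [10, 3, 4, 12, 4].
  S_2 = Σ v_i α_i^2 r_i = 12·10·7 + 6·3·0 + 8·4·2 + 8·12·4 + 5·4·5 = 1388 ≡ 10.
  S = (1, 7, 10) ≠ 0, so r is not a codeword (an error is present).
Step 3: locate the error. For a single error e at position i, S_ℓ = v_i·e·α_i^ℓ, so α_err = S_1/S_0.
  S_0^{−1} = 1^{−1} = 1 (mod 13), so α_err = 7·1 = 7 ≡ 7 = α_1. Error position i = 1.
  Consistency check: S_2/S_1 = 10·2 = 20 ≡ 7 = α_err ✓ (single-error assumption holds).
Step 4: error magnitude e = S_0/v_1 = S_0·∏_{j≠1}(α_1 − α_j) = 1·12 = 12 ≡ 12 (mod 13).
Step 5: correct position 1: c_1 = r_1 − e = 7 − 12 ≡ 8 (mod 13). Hence c = [8, 0, 2, 4, 5].
  Check: interpolating c through the α_i gives m(x) = 10 + 9·x (degree < 2) with m(α_i) = c_i for every i, so c is indeed a codeword.


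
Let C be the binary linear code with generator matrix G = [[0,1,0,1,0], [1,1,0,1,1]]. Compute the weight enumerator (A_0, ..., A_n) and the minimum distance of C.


Weight distribution: A_0 = 1, A_2 = 2, A_4 = 1. Minimum distance d = 2.

Enumerate all 2^2 = 4 messages m ∈ F_2^2.
For each, compute codeword c = mG in F_2^5, then tally its weight.
  m = 00 → c = 00000, weight = 0.
  m = 10 → c = 01010, weight = 2.
  m = 01 → c = 11011, weight = 4.
  m = 11 → c = 10001, weight = 2.
Tally weights:
  weight 0: 1 codewords.
  weight 2: 2 codewords.
  weight 4: 1 codewords.
Minimum distance d = smallest w > 0 with A_w > 0 = 2.
Sanity: Σ A_w = 4 = 2^2 = 4 ✓.


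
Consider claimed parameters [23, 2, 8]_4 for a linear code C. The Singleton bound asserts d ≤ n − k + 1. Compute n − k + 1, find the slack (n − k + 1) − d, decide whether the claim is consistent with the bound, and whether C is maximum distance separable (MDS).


Singleton RHS = n − k + 1 = 22, slack = 14, bound satisfied, not MDS.

Singleton bound: d ≤ n − k + 1.
Here n = 23, k = 2, so n − k + 1 = 22.
Given d = 8, check d ≤ 22: YES.
Slack = (n − k + 1) − d = 14.
The code is NOT MDS (slack = 14 > 0).
Description: the claimed parameters are [23, 2, 8]_4; such a code would be non-MDS.


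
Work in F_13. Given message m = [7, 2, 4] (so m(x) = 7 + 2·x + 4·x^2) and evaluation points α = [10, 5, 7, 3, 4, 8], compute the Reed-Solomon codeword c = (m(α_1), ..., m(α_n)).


c = [11, 0, 9, 10, 1, 6]

Message polynomial: m(x) = 7 + 2·x + 4·x^2 (mod 13).
For each evaluation point α_i, compute m(α_i) mod 13:
  α_1 = 10: Horner steps 4 → 3 → 11, so m(10) = 11.
  α_2 = 5: Horner steps 4 → 9 → 0, so m(5) = 0.
  α_3 = 7: Horner steps 4 → 4 → 9, so m(7) = 9.
  α_4 = 3: Horner steps 4 → 1 → 10, so m(3) = 10.
  α_5 = 4: Horner steps 4 → 5 → 1, so m(4) = 1.
  α_6 = 8: Horner steps 4 → 8 → 6, so m(8) = 6.
Codeword c = [11, 0, 9, 10, 1, 6] ∈ F_13^6.


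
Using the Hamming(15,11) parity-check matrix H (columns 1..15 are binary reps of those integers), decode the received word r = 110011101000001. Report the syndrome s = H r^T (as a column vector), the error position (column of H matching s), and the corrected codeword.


s = (0, 0, 0, 1)^T, error position = 1, corrected codeword c = 010011101000001

Compute s = H r^T mod 2 one row at a time:
  s_1 = 0 + 1 + 0 + 0 + 0 + 0 + 0 + 1 = 2 ≡ 0 (mod 2).
  s_2 = 0 + 1 + 1 + 1 + 0 + 0 + 0 + 1 = 4 ≡ 0 (mod 2).
  s_3 = 1 + 0 + 1 + 1 + 0 + 0 + 0 + 1 = 4 ≡ 0 (mod 2).
  s_4 = 1 + 0 + 1 + 1 + 1 + 0 + 0 + 1 = 5 ≡ 1 (mod 2).
s = (0, 0, 0, 1)^T — this equals column 1 of H (binary 0001), so error is at position 1.
Correct: flip bit 1 of r = 110011101000001 to get c = 010011101000001.


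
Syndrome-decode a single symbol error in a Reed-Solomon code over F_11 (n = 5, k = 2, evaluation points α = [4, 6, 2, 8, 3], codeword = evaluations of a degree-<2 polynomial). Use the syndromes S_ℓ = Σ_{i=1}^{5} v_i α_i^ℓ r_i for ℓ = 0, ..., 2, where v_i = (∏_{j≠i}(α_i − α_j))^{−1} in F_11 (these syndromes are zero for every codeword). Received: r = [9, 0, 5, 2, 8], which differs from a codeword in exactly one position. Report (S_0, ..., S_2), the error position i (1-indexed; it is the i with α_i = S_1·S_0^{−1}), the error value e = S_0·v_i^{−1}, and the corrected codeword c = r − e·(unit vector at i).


S = (5, 10, 9), error at position 3, error magnitude e = 9, c = [9, 0, 7, 2, 8].

Step 1: column multipliers v_i = (∏_{j≠i}(α_i − α_j))^{−1} mod 11.
  i = 1 (α = 4): (4−6)(4−2)(4−8)(4−3) = (−2)·2·(−4)·1 = 16 ≡ 5, so v_1 = 5^{−1} = 9 (mod 11).
  i = 2 (α = 6): (6−4)(6−2)(6−8)(6−3) = 2·4·(−2)·3 = −48 ≡ 7, so v_2 = 7^{−1} = 8 (mod 11).
  i = 3 (α = 2): (2−4)(2−6)(2−8)(2−3) = (−2)·(−4)·(−6)·(−1) = 48 ≡ 4, so v_3 = 4^{−1} = 3 (mod 11).
  i = 4 (α = 8): (8−4)(8−6)(8−2)(8−3) = 4·2·6·5 = 240 ≡ 9, so v_4 = 9^{−1} = 5 (mod 11).
  i = 5 (α = 3): (3−4)(3−6)(3−2)(3−8) = (−1)·(−3)·1·(−5) = −15 ≡ 7, so v_5 = 7^{−1} = 8 (mod 11).
  v = [9, 8, 3, 5, 8].
Step 2: syndromes of r = [9, 0, 5, 2, 8] (all sums mod 11).
  S_0 = Σ v_i r_i = 9·9 + 8·0 + 3·5 + 5·2 + 8·8 = 170 ≡ 5.
  S_1 = Σ v_i α_i r_i = 9·4·9 + 8·6·0 + 3·2·5 + 5·8·2 + 8·3·8 = 626 ≡ 10.
  α_i^2 mod 11 = [5, 3, 4, 9, 9].
  S_2 = Σ v_i α_i^2 r_i = 9·5·9 + 8·3·0 + 3·4·5 + 5·9·2 + 8·9·8 = 1131 ≡ 9.
  S = (5, 10, 9) ≠ 0, so r is not a codeword (an error is present).
Step 3: locate the error. For a single error e at position i, S_ℓ = v_i·e·α_i^ℓ, so α_err = S_1/S_0.
  S_0^{−1} = 5^{−1} = 9 (mod 11), so α_err = 10·9 = 90 ≡ 2 = α_3. Error position i = 3.
  Consistency check: S_2/S_1 = 9·10 = 90 ≡ 2 = α_err ✓ (single-error assumption holds).
Step 4: error magnitude e = S_0/v_3 = S_0·∏_{j≠3}(α_3 − α_j) = 5·4 = 20 ≡ 9 (mod 11).
Step 5: correct position 3: c_3 = r_3 − e = 5 − 9 ≡ 7 (mod 11). Hence c = [9, 0, 7, 2, 8].
  Check: interpolating c through the α_i gives m(x) = 5 + 1·x (degree < 2) with m(α_i) = c_i for every i, so c is indeed a codeword.


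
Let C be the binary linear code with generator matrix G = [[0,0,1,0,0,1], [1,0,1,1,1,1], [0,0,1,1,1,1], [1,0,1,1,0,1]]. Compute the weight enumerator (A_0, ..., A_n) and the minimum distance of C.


Weight distribution: A_0 = 1, A_1 = 3, A_2 = 4, A_3 = 4, A_4 = 3, A_5 = 1. Minimum distance d = 1.

Enumerate all 2^4 = 16 messages m ∈ F_2^4.
For each, compute codeword c = mG in F_2^6, then tally its weight.
  m = 0000 → c = 000000, weight = 0.
  m = 1000 → c = 001001, weight = 2.
  m = 0100 → c = 101111, weight = 5.
  m = 1100 → c = 100110, weight = 3.
  m = 0010 → c = 001111, weight = 4.
  m = 1010 → c = 000110, weight = 2.
  m = 0110 → c = 100000, weight = 1.
  m = 1110 → c = 101001, weight = 3.
  m = 0001 → c = 101101, weight = 4.
  m = 1001 → c = 100100, weight = 2.
  m = 0101 → c = 000010, weight = 1.
  m = 1101 → c = 001011, weight = 3.
  m = 0011 → c = 100010, weight = 2.
  m = 1011 → c = 101011, weight = 4.
  m = 0111 → c = 001101, weight = 3.
  m = 1111 → c = 000100, weight = 1.
Tally weights:
  weight 0: 1 codewords.
  weight 1: 3 codewords.
  weight 2: 4 codewords.
  weight 3: 4 codewords.
  weight 4: 3 codewords.
  weight 5: 1 codewords.
Minimum distance d = smallest w > 0 with A_w > 0 = 1.
Sanity: Σ A_w = 16 = 2^4 = 16 ✓.


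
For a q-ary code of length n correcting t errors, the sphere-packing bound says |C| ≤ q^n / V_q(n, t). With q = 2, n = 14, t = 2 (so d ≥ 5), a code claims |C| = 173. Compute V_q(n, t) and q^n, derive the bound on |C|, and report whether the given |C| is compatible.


V_q(n, t) = 106, q^n = 16384, Hamming bound = 154, |C| = 173 > bound (violated).

Step 1: Compute V_q(n, t) = Σ_{j=0}^2 C(n, j) (q−1)^j.
  j = 0: C(14,0)·(1)^0 = 1·1 = 1.
  j = 1: C(14,1)·(1)^1 = 14·1 = 14.
  j = 2: C(14,2)·(1)^2 = 91·1 = 91.
  V_q(n, t) = 1 + 14 + 91 = 106.
Step 2: q^n = 2^14 = 16384.
Step 3: Hamming bound ⌊q^n / V_q(n,t)⌋ = ⌊16384/106⌋ = 154.
Step 4: Compare |C| = 173 to 154: violated.
The claimed |C| lies above the Hamming bound, so no 2-ary code of length 14 with d ≥ 5 can have 173 codewords.


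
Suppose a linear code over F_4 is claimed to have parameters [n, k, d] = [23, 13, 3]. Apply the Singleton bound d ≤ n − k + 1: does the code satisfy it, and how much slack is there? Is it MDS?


Singleton RHS = n − k + 1 = 11, slack = 8, bound satisfied, not MDS.

Singleton bound: d ≤ n − k + 1.
Here n = 23, k = 13, so n − k + 1 = 11.
Given d = 3, check d ≤ 11: YES.
Slack = (n − k + 1) − d = 8.
The code is NOT MDS (slack = 8 > 0).
Description: the claimed parameters are [23, 13, 3]_4; such a code would be non-MDS.


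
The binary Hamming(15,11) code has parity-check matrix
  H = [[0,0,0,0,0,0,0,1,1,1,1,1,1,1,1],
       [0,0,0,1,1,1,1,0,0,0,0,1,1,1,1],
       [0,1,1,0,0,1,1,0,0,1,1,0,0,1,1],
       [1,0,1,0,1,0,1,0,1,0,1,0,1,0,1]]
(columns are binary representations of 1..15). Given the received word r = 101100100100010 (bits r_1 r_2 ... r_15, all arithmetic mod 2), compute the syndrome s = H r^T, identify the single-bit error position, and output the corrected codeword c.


s = (0, 1, 0, 1)^T, error position = 5, corrected codeword c = 101110100100010

Compute s = H r^T mod 2 one row at a time:
  s_1 = 0 + 0 + 1 + 0 + 0 + 0 + 1 + 0 = 2 ≡ 0 (mod 2).
  s_2 = 1 + 0 + 0 + 1 + 0 + 0 + 1 + 0 = 3 ≡ 1 (mod 2).
  s_3 = 0 + 1 + 0 + 1 + 1 + 0 + 1 + 0 = 4 ≡ 0 (mod 2).
  s_4 = 1 + 1 + 0 + 1 + 0 + 0 + 0 + 0 = 3 ≡ 1 (mod 2).
s = (0, 1, 0, 1)^T — this equals column 5 of H (binary 0101), so error is at position 5.
Correct: flip bit 5 of r = 101100100100010 to get c = 101110100100010.


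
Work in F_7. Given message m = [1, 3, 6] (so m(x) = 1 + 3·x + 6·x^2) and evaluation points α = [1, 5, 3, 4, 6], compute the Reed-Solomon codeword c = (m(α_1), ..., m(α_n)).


c = [3, 5, 1, 4, 4]

Message polynomial: m(x) = 1 + 3·x + 6·x^2 (mod 7).
For each evaluation point α_i, compute m(α_i) mod 7:
  α_1 = 1: Horner steps 6 → 2 → 3, so m(1) = 3.
  α_2 = 5: Horner steps 6 → 5 → 5, so m(5) = 5.
  α_3 = 3: Horner steps 6 → 0 → 1, so m(3) = 1.
  α_4 = 4: Horner steps 6 → 6 → 4, so m(4) = 4.
  α_5 = 6: Horner steps 6 → 4 → 4, so m(6) = 4.
Codeword c = [3, 5, 1, 4, 4] ∈ F_7^5.


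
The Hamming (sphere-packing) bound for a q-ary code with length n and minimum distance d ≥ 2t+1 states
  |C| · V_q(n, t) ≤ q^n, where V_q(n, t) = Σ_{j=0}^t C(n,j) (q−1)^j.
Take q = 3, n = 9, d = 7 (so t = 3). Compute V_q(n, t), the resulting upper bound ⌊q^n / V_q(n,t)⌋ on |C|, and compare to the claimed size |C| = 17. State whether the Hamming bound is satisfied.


V_q(n, t) = 835, q^n = 19683, Hamming bound = 23, |C| = 17 ≤ bound (satisfied).

Step 1: Compute V_q(n, t) = Σ_{j=0}^3 C(n, j) (q−1)^j.
  j = 0: C(9,0)·(2)^0 = 1·1 = 1.
  j = 1: C(9,1)·(2)^1 = 9·2 = 18.
  j = 2: C(9,2)·(2)^2 = 36·4 = 144.
  j = 3: C(9,3)·(2)^3 = 84·8 = 672.
  V_q(n, t) = 1 + 18 + 144 + 672 = 835.
Step 2: q^n = 3^9 = 19683.
Step 3: Hamming bound ⌊q^n / V_q(n,t)⌋ = ⌊19683/835⌋ = 23.
Step 4: Compare |C| = 17 to 23: satisfied.
The claimed |C| lies below the Hamming bound.


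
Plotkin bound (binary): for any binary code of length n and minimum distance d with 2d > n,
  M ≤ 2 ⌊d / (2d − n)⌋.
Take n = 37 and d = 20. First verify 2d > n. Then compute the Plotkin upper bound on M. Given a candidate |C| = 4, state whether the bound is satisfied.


Plotkin bound M ≤ 12; given |C| = 4 ≤ bound (satisfied).

Check applicability: 2d = 40, n = 37.
2d − n = 3 > 0, so Plotkin applies.
Compute d/(2d−n) = 20/3 ≈ 6.6667.
⌊d/(2d−n)⌋ = 6.
Plotkin bound: M ≤ 2·6 = 12.
Given |C| = 4, check: satisfied.
This |C| is below the Plotkin bound.


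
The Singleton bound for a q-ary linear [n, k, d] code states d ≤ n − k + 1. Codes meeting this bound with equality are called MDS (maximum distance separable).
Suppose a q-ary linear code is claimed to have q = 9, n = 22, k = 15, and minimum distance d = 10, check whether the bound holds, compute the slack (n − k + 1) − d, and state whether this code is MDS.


Singleton RHS = n − k + 1 = 8, slack = -2, bound violated (no such code; not MDS).

Singleton bound: d ≤ n − k + 1.
Here n = 22, k = 15, so n − k + 1 = 8.
Given d = 10, check d ≤ 8: NO.
Slack = (n − k + 1) − d = -2.
The slack is negative: d = 10 exceeds n − k + 1 = 8 by 2, so the Singleton bound is violated and no linear [22, 15, 10]_9 code can exist. In particular it is not MDS (MDS requires d = n − k + 1 exactly).
Description: the claimed parameters are [22, 15, 10]_9; such a code would be impossible (violates the Singleton bound).


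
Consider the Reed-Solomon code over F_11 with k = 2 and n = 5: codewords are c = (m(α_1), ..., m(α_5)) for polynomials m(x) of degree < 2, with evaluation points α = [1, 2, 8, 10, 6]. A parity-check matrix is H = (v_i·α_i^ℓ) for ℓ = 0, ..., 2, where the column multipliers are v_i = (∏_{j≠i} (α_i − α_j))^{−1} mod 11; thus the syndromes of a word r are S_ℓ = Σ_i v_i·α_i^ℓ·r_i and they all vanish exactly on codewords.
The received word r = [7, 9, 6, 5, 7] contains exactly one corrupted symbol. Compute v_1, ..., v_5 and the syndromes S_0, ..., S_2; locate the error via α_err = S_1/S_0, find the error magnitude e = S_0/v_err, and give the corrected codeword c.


S = (2, 2, 2), error at position 1, error magnitude e = 3, c = [4, 9, 6, 5, 7].

Step 1: column multipliers v_i = (∏_{j≠i}(α_i − α_j))^{−1} mod 11.
  i = 1 (α = 1): (1−2)(1−8)(1−10)(1−6) = (−1)·(−7)·(−9)·(−5) = 315 ≡ 7, so v_1 = 7^{−1} = 8 (mod 11).
  i = 2 (α = 2): (2−1)(2−8)(2−10)(2−6) = 1·(−6)·(−8)·(−4) = −192 ≡ 6, so v_2 = 6^{−1} = 2 (mod 11).
  i = 3 (α = 8): (8−1)(8−2)(8−10)(8−6) = 7·6·(−2)·2 = −168 ≡ 8, so v_3 = 8^{−1} = 7 (mod 11).
  i = 4 (α = 10): (10−1)(10−2)(10−8)(10−6) = 9·8·2·4 = 576 ≡ 4, so v_4 = 4^{−1} = 3 (mod 11).
  i = 5 (α = 6): (6−1)(6−2)(6−8)(6−10) = 5·4·(−2)·(−4) = 160 ≡ 6, so v_5 = 6^{−1} = 2 (mod 11).
  v = [8, 2, 7, 3, 2].
Step 2: syndromes of r = [7, 9, 6, 5, 7] (all sums mod 11).
  S_0 = Σ v_i r_i = 8·7 + 2·9 + 7·6 + 3·5 + 2·7 = 145 ≡ 2.
  S_1 = Σ v_i α_i r_i = 8·1·7 + 2·2·9 + 7·8·6 + 3·10·5 + 2·6·7 = 662 ≡ 2.
  α_i^2 mod 11 = [1, 4, 9, 1, 3].
  S_2 = Σ v_i α_i^2 r_i = 8·1·7 + 2·4·9 + 7·9·6 + 3·1·5 + 2·3·7 = 563 ≡ 2.
  S = (2, 2, 2) ≠ 0, so r is not a codeword (an error is present).
Step 3: locate the error. For a single error e at position i, S_ℓ = v_i·e·α_i^ℓ, so α_err = S_1/S_0.
  S_0^{−1} = 2^{−1} = 6 (mod 11), so α_err = 2·6 = 12 ≡ 1 = α_1. Error position i = 1.
  Consistency check: S_2/S_1 = 2·6 = 12 ≡ 1 = α_err ✓ (single-error assumption holds).
Step 4: error magnitude e = S_0/v_1 = S_0·∏_{j≠1}(α_1 − α_j) = 2·7 = 14 ≡ 3 (mod 11).
Step 5: correct position 1: c_1 = r_1 − e = 7 − 3 ≡ 4 (mod 11). Hence c = [4, 9, 6, 5, 7].
  Check: interpolating c through the α_i gives m(x) = 10 + 5·x (degree < 2) with m(α_i) = c_i for every i, so c is indeed a codeword.


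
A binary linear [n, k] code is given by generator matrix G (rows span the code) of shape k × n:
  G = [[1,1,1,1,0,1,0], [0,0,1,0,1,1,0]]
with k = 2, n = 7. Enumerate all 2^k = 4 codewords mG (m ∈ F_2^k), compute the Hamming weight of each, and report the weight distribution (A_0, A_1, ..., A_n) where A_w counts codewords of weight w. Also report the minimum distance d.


Weight distribution: A_0 = 1, A_3 = 1, A_4 = 1, A_5 = 1. Minimum distance d = 3.

Enumerate all 2^2 = 4 messages m ∈ F_2^2.
For each, compute codeword c = mG in F_2^7, then tally its weight.
  m = 00 → c = 0000000, weight = 0.
  m = 10 → c = 1111010, weight = 5.
  m = 01 → c = 0010110, weight = 3.
  m = 11 → c = 1101100, weight = 4.
Tally weights:
  weight 0: 1 codewords.
  weight 3: 1 codewords.
  weight 4: 1 codewords.
  weight 5: 1 codewords.
Minimum distance d = smallest w > 0 with A_w > 0 = 3.
Sanity: Σ A_w = 4 = 2^2 = 4 ✓.


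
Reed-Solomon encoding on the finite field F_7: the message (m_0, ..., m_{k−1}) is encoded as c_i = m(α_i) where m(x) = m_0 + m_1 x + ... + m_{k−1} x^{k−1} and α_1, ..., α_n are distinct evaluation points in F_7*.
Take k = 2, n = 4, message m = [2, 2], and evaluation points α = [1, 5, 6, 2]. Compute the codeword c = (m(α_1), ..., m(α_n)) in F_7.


c = [4, 5, 0, 6]

Message polynomial: m(x) = 2 + 2·x (mod 7).
For each evaluation point α_i, compute m(α_i) mod 7:
  α_1 = 1: Horner steps 2 → 4, so m(1) = 4.
  α_2 = 5: Horner steps 2 → 5, so m(5) = 5.
  α_3 = 6: Horner steps 2 → 0, so m(6) = 0.
  α_4 = 2: Horner steps 2 → 6, so m(2) = 6.
Codeword c = [4, 5, 0, 6] ∈ F_7^4.


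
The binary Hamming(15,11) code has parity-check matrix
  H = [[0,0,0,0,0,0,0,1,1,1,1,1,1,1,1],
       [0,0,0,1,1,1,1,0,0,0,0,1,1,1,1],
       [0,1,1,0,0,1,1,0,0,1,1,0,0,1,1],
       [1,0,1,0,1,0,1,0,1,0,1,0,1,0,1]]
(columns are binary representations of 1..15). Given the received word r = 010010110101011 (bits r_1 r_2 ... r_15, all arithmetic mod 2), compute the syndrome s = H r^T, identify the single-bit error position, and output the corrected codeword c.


s = (1, 1, 1, 1)^T, error position = 15, corrected codeword c = 010010110101010

Compute s = H r^T mod 2 one row at a time:
  s_1 = 1 + 0 + 1 + 0 + 1 + 0 + 1 + 1 = 5 ≡ 1 (mod 2).
  s_2 = 0 + 1 + 0 + 1 + 1 + 0 + 1 + 1 = 5 ≡ 1 (mod 2).
  s_3 = 1 + 0 + 0 + 1 + 1 + 0 + 1 + 1 = 5 ≡ 1 (mod 2).
  s_4 = 0 + 0 + 1 + 1 + 0 + 0 + 0 + 1 = 3 ≡ 1 (mod 2).
s = (1, 1, 1, 1)^T — this equals column 15 of H (binary 1111), so error is at position 15.
Correct: flip bit 15 of r = 010010110101011 to get c = 010010110101010.


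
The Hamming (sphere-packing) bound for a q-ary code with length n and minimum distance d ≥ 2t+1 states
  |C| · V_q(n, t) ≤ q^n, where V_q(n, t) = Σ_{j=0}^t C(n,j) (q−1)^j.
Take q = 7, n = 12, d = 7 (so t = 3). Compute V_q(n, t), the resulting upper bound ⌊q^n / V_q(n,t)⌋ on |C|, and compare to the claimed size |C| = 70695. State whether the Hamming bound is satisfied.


V_q(n, t) = 49969, q^n = 13841287201, Hamming bound = 276997, |C| = 70695 ≤ bound (satisfied).

Step 1: Compute V_q(n, t) = Σ_{j=0}^3 C(n, j) (q−1)^j.
  j = 0: C(12,0)·(6)^0 = 1·1 = 1.
  j = 1: C(12,1)·(6)^1 = 12·6 = 72.
  j = 2: C(12,2)·(6)^2 = 66·36 = 2376.
  j = 3: C(12,3)·(6)^3 = 220·216 = 47520.
  V_q(n, t) = 1 + 72 + 2376 + 47520 = 49969.
Step 2: q^n = 7^12 = 13841287201.
Step 3: Hamming bound ⌊q^n / V_q(n,t)⌋ = ⌊13841287201/49969⌋ = 276997.
Step 4: Compare |C| = 70695 to 276997: satisfied.
The claimed |C| lies below the Hamming bound.


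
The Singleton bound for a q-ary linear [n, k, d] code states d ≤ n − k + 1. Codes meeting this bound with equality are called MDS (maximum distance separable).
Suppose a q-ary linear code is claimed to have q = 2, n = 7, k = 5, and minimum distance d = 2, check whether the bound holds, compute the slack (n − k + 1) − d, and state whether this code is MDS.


Singleton RHS = n − k + 1 = 3, slack = 1, bound satisfied, not MDS.

Singleton bound: d ≤ n − k + 1.
Here n = 7, k = 5, so n − k + 1 = 3.
Given d = 2, check d ≤ 3: YES.
Slack = (n − k + 1) − d = 1.
The code is NOT MDS (slack = 1 > 0).
Description: the claimed parameters are [7, 5, 2]_2; such a code would be non-MDS.


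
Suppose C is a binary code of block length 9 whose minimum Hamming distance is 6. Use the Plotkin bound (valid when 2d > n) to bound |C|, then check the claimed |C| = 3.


Plotkin bound M ≤ 4; given |C| = 3 ≤ bound (satisfied).

Check applicability: 2d = 12, n = 9.
2d − n = 3 > 0, so Plotkin applies.
Compute d/(2d−n) = 6/3 ≈ 2.0000.
⌊d/(2d−n)⌋ = 2.
Plotkin bound: M ≤ 2·2 = 4.
Given |C| = 3, check: satisfied.
This |C| is below the Plotkin bound.


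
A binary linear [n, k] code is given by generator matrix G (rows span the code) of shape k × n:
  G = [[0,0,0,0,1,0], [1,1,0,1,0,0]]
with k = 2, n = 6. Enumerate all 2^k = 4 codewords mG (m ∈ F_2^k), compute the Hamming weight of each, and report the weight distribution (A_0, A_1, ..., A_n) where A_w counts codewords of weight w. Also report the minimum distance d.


Weight distribution: A_0 = 1, A_1 = 1, A_3 = 1, A_4 = 1. Minimum distance d = 1.

Enumerate all 2^2 = 4 messages m ∈ F_2^2.
For each, compute codeword c = mG in F_2^6, then tally its weight.
  m = 00 → c = 000000, weight = 0.
  m = 10 → c = 000010, weight = 1.
  m = 01 → c = 110100, weight = 3.
  m = 11 → c = 110110, weight = 4.
Tally weights:
  weight 0: 1 codewords.
  weight 1: 1 codewords.
  weight 3: 1 codewords.
  weight 4: 1 codewords.
Minimum distance d = smallest w > 0 with A_w > 0 = 1.
Sanity: Σ A_w = 4 = 2^2 = 4 ✓.


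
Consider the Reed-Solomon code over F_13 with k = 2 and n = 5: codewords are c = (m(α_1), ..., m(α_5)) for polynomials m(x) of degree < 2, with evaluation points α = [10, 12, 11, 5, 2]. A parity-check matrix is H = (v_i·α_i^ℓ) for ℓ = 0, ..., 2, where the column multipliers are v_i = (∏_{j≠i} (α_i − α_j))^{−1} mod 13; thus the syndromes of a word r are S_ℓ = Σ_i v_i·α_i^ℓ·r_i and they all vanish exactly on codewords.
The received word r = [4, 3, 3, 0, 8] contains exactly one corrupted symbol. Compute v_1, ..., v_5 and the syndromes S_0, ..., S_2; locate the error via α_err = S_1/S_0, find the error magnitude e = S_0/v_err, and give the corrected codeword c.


S = (10, 6, 1), error at position 3, error magnitude e = 6, c = [4, 3, 10, 0, 8].

Step 1: column multipliers v_i = (∏_{j≠i}(α_i − α_j))^{−1} mod 13.
  i = 1 (α = 10): (10−12)(10−11)(10−5)(10−2) = (−2)·(−1)·5·8 = 80 ≡ 2, so v_1 = 2^{−1} = 7 (mod 13).
  i = 2 (α = 12): (12−10)(12−11)(12−5)(12−2) = 2·1·7·10 = 140 ≡ 10, so v_2 = 10^{−1} = 4 (mod 13).
  i = 3 (α = 11): (11−10)(11−12)(11−5)(11−2) = 1·(−1)·6·9 = −54 ≡ 11, so v_3 = 11^{−1} = 6 (mod 13).
  i = 4 (α = 5): (5−10)(5−12)(5−11)(5−2) = (−5)·(−7)·(−6)·3 = −630 ≡ 7, so v_4 = 7^{−1} = 2 (mod 13).
  i = 5 (α = 2): (2−10)(2−12)(2−11)(2−5) = (−8)·(−10)·(−9)·(−3) = 2160 ≡ 2, so v_5 = 2^{−1} = 7 (mod 13).
  v = [7, 4, 6, 2, 7].
Step 2: syndromes of r = [4, 3, 3, 0, 8] (all sums mod 13).
  S_0 = Σ v_i r_i = 7·4 + 4·3 + 6·3 + 2·0 + 7·8 = 114 ≡ 10.
  S_1 = Σ v_i α_i r_i = 7·10·4 + 4·12·3 + 6·11·3 + 2·5·0 + 7·2·8 = 734 ≡ 6.
  α_i^2 mod 13 = [9, 1, 4, 12, 4].
  S_2 = Σ v_i α_i^2 r_i = 7·9·4 + 4·1·3 + 6·4·3 + 2·12·0 + 7·4·8 = 560 ≡ 1.
  S = (10, 6, 1) ≠ 0, so r is not a codeword (an error is present).
Step 3: locate the error. For a single error e at position i, S_ℓ = v_i·e·α_i^ℓ, so α_err = S_1/S_0.
  S_0^{−1} = 10^{−1} = 4 (mod 13), so α_err = 6·4 = 24 ≡ 11 = α_3. Error position i = 3.
  Consistency check: S_2/S_1 = 1·11 = 11 ≡ 11 = α_err ✓ (single-error assumption holds).
Step 4: error magnitude e = S_0/v_3 = S_0·∏_{j≠3}(α_3 − α_j) = 10·11 = 110 ≡ 6 (mod 13).
Step 5: correct position 3: c_3 = r_3 − e = 3 − 6 ≡ 10 (mod 13). Hence c = [4, 3, 10, 0, 8].
  Check: interpolating c through the α_i gives m(x) = 9 + 6·x (degree < 2) with m(α_i) = c_i for every i, so c is indeed a codeword.


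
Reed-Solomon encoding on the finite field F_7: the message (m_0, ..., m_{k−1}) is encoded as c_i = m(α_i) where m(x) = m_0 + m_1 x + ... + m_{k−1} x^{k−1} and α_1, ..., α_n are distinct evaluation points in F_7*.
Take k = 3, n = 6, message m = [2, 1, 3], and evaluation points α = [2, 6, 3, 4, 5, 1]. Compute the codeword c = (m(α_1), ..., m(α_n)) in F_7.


c = [2, 4, 4, 5, 5, 6]

Message polynomial: m(x) = 2 + 1·x + 3·x^2 (mod 7).
For each evaluation point α_i, compute m(α_i) mod 7:
  α_1 = 2: Horner steps 3 → 0 → 2, so m(2) = 2.
  α_2 = 6: Horner steps 3 → 5 → 4, so m(6) = 4.
  α_3 = 3: Horner steps 3 → 3 → 4, so m(3) = 4.
  α_4 = 4: Horner steps 3 → 6 → 5, so m(4) = 5.
  α_5 = 5: Horner steps 3 → 2 → 5, so m(5) = 5.
  α_6 = 1: Horner steps 3 → 4 → 6, so m(1) = 6.
Codeword c = [2, 4, 4, 5, 5, 6] ∈ F_7^6.


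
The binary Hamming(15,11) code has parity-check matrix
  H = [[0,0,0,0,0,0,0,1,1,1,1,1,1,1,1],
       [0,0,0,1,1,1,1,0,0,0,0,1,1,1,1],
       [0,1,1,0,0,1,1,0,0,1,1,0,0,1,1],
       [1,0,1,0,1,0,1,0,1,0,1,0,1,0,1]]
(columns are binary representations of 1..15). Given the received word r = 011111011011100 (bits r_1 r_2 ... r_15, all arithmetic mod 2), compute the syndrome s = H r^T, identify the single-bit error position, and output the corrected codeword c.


s = (1, 1, 0, 1)^T, error position = 13, corrected codeword c = 011111011011000

Compute s = H r^T mod 2 one row at a time:
  s_1 = 1 + 1 + 0 + 1 + 1 + 1 + 0 + 0 = 5 ≡ 1 (mod 2).
  s_2 = 1 + 1 + 1 + 0 + 1 + 1 + 0 + 0 = 5 ≡ 1 (mod 2).
  s_3 = 1 + 1 + 1 + 0 + 0 + 1 + 0 + 0 = 4 ≡ 0 (mod 2).
  s_4 = 0 + 1 + 1 + 0 + 1 + 1 + 1 + 0 = 5 ≡ 1 (mod 2).
s = (1, 1, 0, 1)^T — this equals column 13 of H (binary 1101), so error is at position 13.
Correct: flip bit 13 of r = 011111011011100 to get c = 011111011011000.
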